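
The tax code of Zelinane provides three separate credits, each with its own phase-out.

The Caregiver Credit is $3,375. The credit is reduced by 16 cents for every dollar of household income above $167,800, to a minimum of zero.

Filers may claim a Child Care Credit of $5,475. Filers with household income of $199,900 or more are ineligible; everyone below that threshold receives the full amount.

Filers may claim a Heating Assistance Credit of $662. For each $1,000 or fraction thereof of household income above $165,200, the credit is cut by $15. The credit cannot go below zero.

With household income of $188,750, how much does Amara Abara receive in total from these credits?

Caregiver Credit: 16% of the $20,950 excess over $167,800 is $3,352; credit = $3,375 − $3,352 = $23.
Child Care Credit: $188,750 is below the $199,900 cutoff, so the full $5,475 applies.
Heating Assistance Credit: income exceeds $165,200 by $23,550, which is 24 full-or-partial $1,000 increments; reduction = 24 × $15 = $360, leaving $302.
Total: $23 + $5,475 + $302 = $5,800.

$5,800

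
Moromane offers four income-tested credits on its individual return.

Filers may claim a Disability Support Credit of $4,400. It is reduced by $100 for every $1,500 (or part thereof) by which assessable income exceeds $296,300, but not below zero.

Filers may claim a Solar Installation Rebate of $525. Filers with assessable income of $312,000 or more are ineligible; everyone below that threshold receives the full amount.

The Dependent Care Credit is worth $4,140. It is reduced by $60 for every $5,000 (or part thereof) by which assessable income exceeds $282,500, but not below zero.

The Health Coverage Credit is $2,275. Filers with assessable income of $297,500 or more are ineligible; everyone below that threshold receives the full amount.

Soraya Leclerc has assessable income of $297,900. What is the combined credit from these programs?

Disability Support Credit: income exceeds $296,300 by $1,600, which is 2 full-or-partial $1,500 increments; reduction = 2 × $100 = $200, leaving $4,200.
Solar Installation Rebate: $297,900 is below the $312,000 cutoff, so the full $525 applies.
Dependent Care Credit: income exceeds $282,500 by $15,400, which is 4 full-or-partial $5,000 increments; reduction = 4 × $60 = $240, leaving $3,900.
Health Coverage Credit: $297,900 meets or exceeds the $297,500 cutoff, so the credit is $0.
Total: $4,200 + $525 + $3,900 + $0 = $8,625.

$8,625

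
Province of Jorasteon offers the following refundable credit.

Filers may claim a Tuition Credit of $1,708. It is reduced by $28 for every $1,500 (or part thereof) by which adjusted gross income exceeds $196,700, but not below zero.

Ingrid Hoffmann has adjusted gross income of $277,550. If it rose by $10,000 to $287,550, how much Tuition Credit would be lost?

$196

At $277,550 — income exceeds $196,700 by $80,850, which is 54 full-or-partial $1,500 increments; reduction = 54 × $28 = $1,512, leaving $196.
At $287,550 — income exceeds $196,700 by $90,850 → 61 increments × $28 = $1,708 ≥ base, so the credit is $0.
Lost: $196 − $0 = $196.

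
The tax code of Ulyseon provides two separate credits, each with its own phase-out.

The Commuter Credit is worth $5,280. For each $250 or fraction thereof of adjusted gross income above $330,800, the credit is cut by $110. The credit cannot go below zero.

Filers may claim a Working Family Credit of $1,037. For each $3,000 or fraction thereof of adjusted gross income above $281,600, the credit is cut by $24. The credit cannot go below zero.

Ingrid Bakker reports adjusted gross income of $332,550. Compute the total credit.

Commuter Credit: income exceeds $330,800 by $1,750, which is 7 full-or-partial $250 increments; reduction = 7 × $110 = $770, leaving $4,510.
Working Family Credit: income exceeds $281,600 by $50,950, which is 17 full-or-partial $3,000 increments; reduction = 17 × $24 = $408, leaving $629.
Total: $4,510 + $629 = $5,139.

$5,139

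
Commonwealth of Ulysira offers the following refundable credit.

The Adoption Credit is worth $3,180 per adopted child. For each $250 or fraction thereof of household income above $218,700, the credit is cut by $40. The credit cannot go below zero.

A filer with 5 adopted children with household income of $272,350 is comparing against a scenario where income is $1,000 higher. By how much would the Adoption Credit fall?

$160

At $272,350 — base = 5 × $3,180 = $15,900. income exceeds $218,700 by $53,650, which is 215 full-or-partial $250 increments; reduction = 215 × $40 = $8,600, leaving $7,300.
At $273,350 — base = 5 × $3,180 = $15,900. income exceeds $218,700 by $54,650, which is 219 full-or-partial $250 increments; reduction = 219 × $40 = $8,760, leaving $7,140.
Lost: $7,300 − $7,140 = $160.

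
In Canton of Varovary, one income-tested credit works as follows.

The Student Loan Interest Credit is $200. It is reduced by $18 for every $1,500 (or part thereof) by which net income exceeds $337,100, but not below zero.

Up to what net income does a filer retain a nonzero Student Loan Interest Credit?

$353,600

After 11 increments the reduction is 11 × $18 = $198, leaving $2; one more increment wipes it out. Increment 11 ends at excess 11 × $1,500 = $16,500, so the highest qualifying income is $337,100 + $16,500 = $353,600.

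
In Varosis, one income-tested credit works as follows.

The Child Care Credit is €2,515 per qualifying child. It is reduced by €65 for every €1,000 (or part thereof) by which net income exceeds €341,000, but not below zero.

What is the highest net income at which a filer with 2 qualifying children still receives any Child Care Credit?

€418,000

Full credit = 2 × €2,515 = €5,030.
After 77 increments the reduction is 77 × €65 = €5,005, leaving €25; one more increment wipes it out. Increment 77 ends at excess 77 × €1,000 = €77,000, so the highest qualifying income is €341,000 + €77,000 = €418,000.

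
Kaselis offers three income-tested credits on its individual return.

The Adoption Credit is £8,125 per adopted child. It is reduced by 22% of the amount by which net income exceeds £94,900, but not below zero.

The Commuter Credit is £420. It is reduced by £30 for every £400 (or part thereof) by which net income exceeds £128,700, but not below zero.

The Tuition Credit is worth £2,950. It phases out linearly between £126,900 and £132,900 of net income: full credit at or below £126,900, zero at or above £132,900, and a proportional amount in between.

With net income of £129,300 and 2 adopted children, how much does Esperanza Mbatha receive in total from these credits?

£10,812

Adoption Credit: base = 2 × £8,125 = £16,250. 22% of the £34,400 excess over £94,900 is £7,568; credit = £16,250 − £7,568 = £8,682.
Commuter Credit: income exceeds £128,700 by £600, which is 2 full-or-partial £400 increments; reduction = 2 × £30 = £60, leaving £360.
Tuition Credit: £129,300 is £2,400 into a £6,000 phase-out range, leaving 3,600/6,000 of the credit: £2,950 × 3,600/6,000 = £1,770.
Total: £8,682 + £360 + £1,770 = £10,812.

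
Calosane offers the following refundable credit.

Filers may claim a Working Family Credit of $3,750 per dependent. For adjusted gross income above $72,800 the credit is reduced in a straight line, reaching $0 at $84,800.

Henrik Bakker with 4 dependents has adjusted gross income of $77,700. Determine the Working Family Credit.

Working Family Credit: base = 4 × $3,750 = $15,000. $77,700 is $4,900 into a $12,000 phase-out range, leaving 7,100/12,000 of the credit: $15,000 × 7,100/12,000 = $8,875.

$8,875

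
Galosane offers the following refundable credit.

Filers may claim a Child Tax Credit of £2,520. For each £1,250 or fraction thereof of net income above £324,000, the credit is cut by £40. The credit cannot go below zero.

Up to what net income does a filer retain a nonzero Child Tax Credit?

After 62 increments the reduction is 62 × £40 = £2,480, leaving £40; one more increment wipes it out. Increment 62 ends at excess 62 × £1,250 = £77,500, so the highest qualifying income is £324,000 + £77,500 = £401,500.

£401,500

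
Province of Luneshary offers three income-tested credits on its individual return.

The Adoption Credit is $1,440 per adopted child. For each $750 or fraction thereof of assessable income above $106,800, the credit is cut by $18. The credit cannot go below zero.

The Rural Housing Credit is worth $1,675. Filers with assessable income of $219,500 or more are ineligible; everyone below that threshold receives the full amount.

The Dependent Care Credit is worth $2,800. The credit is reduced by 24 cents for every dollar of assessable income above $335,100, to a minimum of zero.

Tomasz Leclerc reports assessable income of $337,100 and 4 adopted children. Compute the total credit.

$2,536

Adoption Credit: base = 4 × $1,440 = $5,760. income exceeds $106,800 by $230,300, which is 308 full-or-partial $750 increments; reduction = 308 × $18 = $5,544, leaving $216.
Rural Housing Credit: $337,100 meets or exceeds the $219,500 cutoff, so the credit is $0.
Dependent Care Credit: 24% of the $2,000 excess over $335,100 is $480; credit = $2,800 − $480 = $2,320.
Total: $216 + $0 + $2,320 = $2,536.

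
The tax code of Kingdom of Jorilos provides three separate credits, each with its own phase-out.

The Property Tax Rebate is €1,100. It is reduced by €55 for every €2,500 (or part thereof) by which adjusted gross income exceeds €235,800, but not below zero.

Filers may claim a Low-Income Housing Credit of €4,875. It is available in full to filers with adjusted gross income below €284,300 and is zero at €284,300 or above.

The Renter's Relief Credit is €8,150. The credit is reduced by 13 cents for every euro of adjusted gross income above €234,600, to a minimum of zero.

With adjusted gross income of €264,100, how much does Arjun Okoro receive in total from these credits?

Property Tax Rebate: income exceeds €235,800 by €28,300, which is 12 full-or-partial €2,500 increments; reduction = 12 × €55 = €660, leaving €440.
Low-Income Housing Credit: €264,100 is below the €284,300 cutoff, so the full €4,875 applies.
Renter's Relief Credit: 13% of the €29,500 excess over €234,600 is €3,835; credit = €8,150 − €3,835 = €4,315.
Total: €440 + €4,875 + €4,315 = €9,630.

€9,630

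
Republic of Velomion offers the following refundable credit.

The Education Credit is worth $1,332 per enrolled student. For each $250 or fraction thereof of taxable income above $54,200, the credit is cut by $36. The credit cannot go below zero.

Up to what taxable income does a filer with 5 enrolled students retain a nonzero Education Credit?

Full credit = 5 × $1,332 = $6,660.
After 184 increments the reduction is 184 × $36 = $6,624, leaving $36; one more increment wipes it out. Increment 184 ends at excess 184 × $250 = $46,000, so the highest qualifying income is $54,200 + $46,000 = $100,200.

$100,200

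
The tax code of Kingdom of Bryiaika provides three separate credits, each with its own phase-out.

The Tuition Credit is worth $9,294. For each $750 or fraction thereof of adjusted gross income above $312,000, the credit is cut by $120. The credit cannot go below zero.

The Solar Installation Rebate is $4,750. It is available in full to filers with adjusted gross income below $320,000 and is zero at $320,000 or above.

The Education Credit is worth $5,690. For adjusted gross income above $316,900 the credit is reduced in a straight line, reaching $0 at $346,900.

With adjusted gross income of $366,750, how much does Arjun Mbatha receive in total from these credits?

$534

Tuition Credit: income exceeds $312,000 by $54,750, which is 73 full-or-partial $750 increments; reduction = 73 × $120 = $8,760, leaving $534.
Solar Installation Rebate: $366,750 meets or exceeds the $320,000 cutoff, so the credit is $0.
Education Credit: $366,750 is at or above $346,900, so the credit is $0.
Total: $534 + $0 + $0 = $534.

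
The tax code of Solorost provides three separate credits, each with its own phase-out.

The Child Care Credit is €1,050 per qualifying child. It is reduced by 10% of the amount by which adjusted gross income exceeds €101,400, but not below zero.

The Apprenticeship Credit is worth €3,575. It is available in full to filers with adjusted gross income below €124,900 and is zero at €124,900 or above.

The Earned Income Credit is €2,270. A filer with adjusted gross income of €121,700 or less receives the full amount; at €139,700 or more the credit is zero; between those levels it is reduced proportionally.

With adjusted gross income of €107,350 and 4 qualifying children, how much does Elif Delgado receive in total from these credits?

Child Care Credit: base = 4 × €1,050 = €4,200. 10% of the €5,950 excess over €101,400 is €595; credit = €4,200 − €595 = €3,605.
Apprenticeship Credit: €107,350 is below the €124,900 cutoff, so the full €3,575 applies.
Earned Income Credit: €107,350 is at or below the €121,700 threshold, so the full €2,270 applies.
Total: €3,605 + €3,575 + €2,270 = €9,450.

€9,450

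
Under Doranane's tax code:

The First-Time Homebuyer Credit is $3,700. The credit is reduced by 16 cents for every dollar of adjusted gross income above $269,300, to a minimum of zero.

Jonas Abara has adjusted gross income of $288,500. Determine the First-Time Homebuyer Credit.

$628

First-Time Homebuyer Credit: 16% of the $19,200 excess over $269,300 is $3,072; credit = $3,700 − $3,072 = $628.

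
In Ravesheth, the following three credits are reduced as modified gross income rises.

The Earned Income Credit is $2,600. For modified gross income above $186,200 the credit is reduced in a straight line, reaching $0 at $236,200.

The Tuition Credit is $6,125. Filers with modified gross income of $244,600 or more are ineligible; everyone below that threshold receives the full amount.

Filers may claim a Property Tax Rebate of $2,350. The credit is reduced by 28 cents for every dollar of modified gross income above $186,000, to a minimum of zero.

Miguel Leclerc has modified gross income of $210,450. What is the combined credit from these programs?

Earned Income Credit: $210,450 is $24,250 into a $50,000 phase-out range, leaving 25,750/50,000 of the credit: $2,600 × 25,750/50,000 = $1,339.
Tuition Credit: $210,450 is below the $244,600 cutoff, so the full $6,125 applies.
Property Tax Rebate: 28% of the $24,450 excess over $186,000 is $6,846 ≥ base, so the credit is $0.
Total: $1,339 + $6,125 + $0 = $7,464.

$7,464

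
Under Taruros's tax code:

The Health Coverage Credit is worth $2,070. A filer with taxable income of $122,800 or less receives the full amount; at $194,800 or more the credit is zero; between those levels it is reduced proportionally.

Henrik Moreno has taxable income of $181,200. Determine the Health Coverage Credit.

Health Coverage Credit: $181,200 is $58,400 into a $72,000 phase-out range, leaving 13,600/72,000 of the credit: $2,070 × 13,600/72,000 = $391.

$391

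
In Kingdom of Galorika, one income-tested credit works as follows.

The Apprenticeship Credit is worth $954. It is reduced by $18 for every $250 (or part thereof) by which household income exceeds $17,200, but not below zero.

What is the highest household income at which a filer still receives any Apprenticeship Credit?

$30,200

After 52 increments the reduction is 52 × $18 = $936, leaving $18; one more increment wipes it out. Increment 52 ends at excess 52 × $250 = $13,000, so the highest qualifying income is $17,200 + $13,000 = $30,200.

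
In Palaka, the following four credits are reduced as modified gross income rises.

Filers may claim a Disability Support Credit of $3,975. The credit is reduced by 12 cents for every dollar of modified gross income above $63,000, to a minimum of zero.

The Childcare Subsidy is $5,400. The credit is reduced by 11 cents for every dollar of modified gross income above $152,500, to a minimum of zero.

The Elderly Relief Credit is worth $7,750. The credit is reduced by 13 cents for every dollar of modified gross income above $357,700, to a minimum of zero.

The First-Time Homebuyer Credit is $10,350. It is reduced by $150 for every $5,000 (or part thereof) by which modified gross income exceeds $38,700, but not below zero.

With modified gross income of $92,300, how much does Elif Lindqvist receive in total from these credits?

Disability Support Credit: 12% of the $29,300 excess over $63,000 is $3,516; credit = $3,975 − $3,516 = $459.
Childcare Subsidy: $92,300 is at or below the $152,500 threshold, so the full $5,400 applies.
Elderly Relief Credit: $92,300 is at or below the $357,700 threshold, so the full $7,750 applies.
First-Time Homebuyer Credit: income exceeds $38,700 by $53,600, which is 11 full-or-partial $5,000 increments; reduction = 11 × $150 = $1,650, leaving $8,700.
Total: $459 + $5,400 + $7,750 + $8,700 = $22,309.

$22,309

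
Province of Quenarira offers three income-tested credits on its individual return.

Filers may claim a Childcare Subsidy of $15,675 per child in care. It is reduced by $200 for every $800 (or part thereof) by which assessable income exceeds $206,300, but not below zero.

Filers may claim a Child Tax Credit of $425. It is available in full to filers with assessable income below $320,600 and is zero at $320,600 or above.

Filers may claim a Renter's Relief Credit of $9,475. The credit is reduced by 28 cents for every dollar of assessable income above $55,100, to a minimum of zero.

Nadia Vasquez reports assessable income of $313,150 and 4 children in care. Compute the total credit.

$36,325

Childcare Subsidy: base = 4 × $15,675 = $62,700. income exceeds $206,300 by $106,850, which is 134 full-or-partial $800 increments; reduction = 134 × $200 = $26,800, leaving $35,900.
Child Tax Credit: $313,150 is below the $320,600 cutoff, so the full $425 applies.
Renter's Relief Credit: 28% of the $258,050 excess over $55,100 is $72,254 ≥ base, so the credit is $0.
Total: $35,900 + $425 + $0 = $36,325.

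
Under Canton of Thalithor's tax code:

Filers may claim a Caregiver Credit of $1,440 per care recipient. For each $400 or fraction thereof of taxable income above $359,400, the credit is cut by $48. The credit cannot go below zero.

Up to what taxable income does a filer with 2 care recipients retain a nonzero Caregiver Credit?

Full credit = 2 × $1,440 = $2,880.
After 59 increments the reduction is 59 × $48 = $2,832, leaving $48; one more increment wipes it out. Increment 59 ends at excess 59 × $400 = $23,600, so the highest qualifying income is $359,400 + $23,600 = $383,000.

$383,000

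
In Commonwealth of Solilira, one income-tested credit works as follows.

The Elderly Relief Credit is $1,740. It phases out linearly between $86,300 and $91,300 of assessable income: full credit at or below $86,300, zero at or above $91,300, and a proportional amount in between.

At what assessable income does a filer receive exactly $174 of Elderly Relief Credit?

$90,800

$174 is 174/1,740 of the full $1,740, so 1,566/1,740 of the $5,000 range has been used: income = $86,300 + $5,000 × 1,566/1,740 = $90,800.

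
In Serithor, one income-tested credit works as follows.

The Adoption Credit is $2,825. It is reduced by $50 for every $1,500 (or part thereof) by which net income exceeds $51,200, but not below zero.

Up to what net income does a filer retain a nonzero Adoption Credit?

After 56 increments the reduction is 56 × $50 = $2,800, leaving $25; one more increment wipes it out. Increment 56 ends at excess 56 × $1,500 = $84,000, so the highest qualifying income is $51,200 + $84,000 = $135,200.

$135,200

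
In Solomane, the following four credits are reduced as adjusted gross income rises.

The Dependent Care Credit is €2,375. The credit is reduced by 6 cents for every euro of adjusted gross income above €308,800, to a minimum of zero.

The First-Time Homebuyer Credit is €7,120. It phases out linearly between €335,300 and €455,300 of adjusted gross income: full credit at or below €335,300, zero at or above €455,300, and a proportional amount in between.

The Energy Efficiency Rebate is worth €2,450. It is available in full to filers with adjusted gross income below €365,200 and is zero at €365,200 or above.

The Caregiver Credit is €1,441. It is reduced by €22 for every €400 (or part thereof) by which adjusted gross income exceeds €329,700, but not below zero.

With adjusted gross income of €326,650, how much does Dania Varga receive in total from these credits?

€12,315

Dependent Care Credit: 6% of the €17,850 excess over €308,800 is €1,071; credit = €2,375 − €1,071 = €1,304.
First-Time Homebuyer Credit: €326,650 is at or below the €335,300 threshold, so the full €7,120 applies.
Energy Efficiency Rebate: €326,650 is below the €365,200 cutoff, so the full €2,450 applies.
Caregiver Credit: €326,650 is at or below the €329,700 threshold, so the full €1,441 applies.
Total: €1,304 + €7,120 + €2,450 + €1,441 = €12,315.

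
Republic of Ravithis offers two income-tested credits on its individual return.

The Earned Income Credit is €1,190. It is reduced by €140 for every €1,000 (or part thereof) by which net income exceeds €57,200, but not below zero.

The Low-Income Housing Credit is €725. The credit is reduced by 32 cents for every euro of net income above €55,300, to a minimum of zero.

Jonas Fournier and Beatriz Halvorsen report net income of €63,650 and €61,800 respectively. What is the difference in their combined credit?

€280

Jonas (€63,650): Earned Income Credit: income exceeds €57,200 by €6,450, which is 7 full-or-partial €1,000 increments; reduction = 7 × €140 = €980, leaving €210. Low-Income Housing Credit: 32% of the €8,350 excess over €55,300 is €2,672 ≥ base, so the credit is €0. total €210 + €0 = €210
Beatriz (€61,800): Earned Income Credit: income exceeds €57,200 by €4,600, which is 5 full-or-partial €1,000 increments; reduction = 5 × €140 = €700, leaving €490. Low-Income Housing Credit: 32% of the €6,500 excess over €55,300 is €2,080 ≥ base, so the credit is €0. total €490 + €0 = €490
Difference: |€210 − €490| = €280.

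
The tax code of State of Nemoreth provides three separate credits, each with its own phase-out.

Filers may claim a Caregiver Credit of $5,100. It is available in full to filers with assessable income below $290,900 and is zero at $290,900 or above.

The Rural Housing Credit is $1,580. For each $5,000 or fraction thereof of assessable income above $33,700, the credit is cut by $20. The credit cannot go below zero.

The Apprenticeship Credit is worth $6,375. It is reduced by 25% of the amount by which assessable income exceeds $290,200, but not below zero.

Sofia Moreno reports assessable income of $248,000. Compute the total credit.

$12,195

Caregiver Credit: $248,000 is below the $290,900 cutoff, so the full $5,100 applies.
Rural Housing Credit: income exceeds $33,700 by $214,300, which is 43 full-or-partial $5,000 increments; reduction = 43 × $20 = $860, leaving $720.
Apprenticeship Credit: $248,000 is at or below the $290,200 threshold, so the full $6,375 applies.
Total: $5,100 + $720 + $6,375 = $12,195.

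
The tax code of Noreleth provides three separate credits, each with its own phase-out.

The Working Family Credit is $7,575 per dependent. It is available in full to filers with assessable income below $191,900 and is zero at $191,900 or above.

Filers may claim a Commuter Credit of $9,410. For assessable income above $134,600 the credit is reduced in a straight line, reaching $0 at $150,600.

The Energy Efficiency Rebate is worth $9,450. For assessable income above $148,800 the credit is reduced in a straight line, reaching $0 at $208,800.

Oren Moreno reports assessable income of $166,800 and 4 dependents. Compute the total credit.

Working Family Credit: base = 4 × $7,575 = $30,300. $166,800 is below the $191,900 cutoff, so the full $30,300 applies.
Commuter Credit: $166,800 is at or above $150,600, so the credit is $0.
Energy Efficiency Rebate: $166,800 is $18,000 into a $60,000 phase-out range, leaving 42,000/60,000 of the credit: $9,450 × 42,000/60,000 = $6,615.
Total: $30,300 + $0 + $6,615 = $36,915.

$36,915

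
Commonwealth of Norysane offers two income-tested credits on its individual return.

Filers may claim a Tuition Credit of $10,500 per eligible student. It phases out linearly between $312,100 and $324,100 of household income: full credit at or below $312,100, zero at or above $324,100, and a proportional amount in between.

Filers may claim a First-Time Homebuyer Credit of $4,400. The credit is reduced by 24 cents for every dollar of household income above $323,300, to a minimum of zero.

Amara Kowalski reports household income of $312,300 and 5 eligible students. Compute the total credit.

$56,025

Tuition Credit: base = 5 × $10,500 = $52,500. $312,300 is $200 into a $12,000 phase-out range, leaving 11,800/12,000 of the credit: $52,500 × 11,800/12,000 = $51,625.
First-Time Homebuyer Credit: $312,300 is at or below the $323,300 threshold, so the full $4,400 applies.
Total: $51,625 + $4,400 = $56,025.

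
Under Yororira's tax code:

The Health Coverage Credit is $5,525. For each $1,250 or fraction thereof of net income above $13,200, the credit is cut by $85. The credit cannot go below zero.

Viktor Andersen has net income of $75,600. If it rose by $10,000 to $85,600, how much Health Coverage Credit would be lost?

At $75,600 — income exceeds $13,200 by $62,400, which is 50 full-or-partial $1,250 increments; reduction = 50 × $85 = $4,250, leaving $1,275.
At $85,600 — income exceeds $13,200 by $72,400, which is 58 full-or-partial $1,250 increments; reduction = 58 × $85 = $4,930, leaving $595.
Lost: $1,275 − $595 = $680.

$680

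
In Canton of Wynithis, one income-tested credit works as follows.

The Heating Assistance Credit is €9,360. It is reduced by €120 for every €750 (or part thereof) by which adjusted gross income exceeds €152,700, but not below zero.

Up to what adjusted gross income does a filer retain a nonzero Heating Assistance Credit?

After 77 increments the reduction is 77 × €120 = €9,240, leaving €120; one more increment wipes it out. Increment 77 ends at excess 77 × €750 = €57,750, so the highest qualifying income is €152,700 + €57,750 = €210,450.

€210,450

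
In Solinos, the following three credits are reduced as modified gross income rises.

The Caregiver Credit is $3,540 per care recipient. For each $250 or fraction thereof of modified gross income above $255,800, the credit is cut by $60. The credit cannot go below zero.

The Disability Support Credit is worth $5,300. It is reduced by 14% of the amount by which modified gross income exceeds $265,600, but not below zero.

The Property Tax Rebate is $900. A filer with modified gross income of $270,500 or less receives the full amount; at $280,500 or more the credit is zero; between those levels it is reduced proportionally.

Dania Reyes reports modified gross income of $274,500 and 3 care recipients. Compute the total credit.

Caregiver Credit: base = 3 × $3,540 = $10,620. income exceeds $255,800 by $18,700, which is 75 full-or-partial $250 increments; reduction = 75 × $60 = $4,500, leaving $6,120.
Disability Support Credit: 14% of the $8,900 excess over $265,600 is $1,246; credit = $5,300 − $1,246 = $4,054.
Property Tax Rebate: $274,500 is $4,000 into a $10,000 phase-out range, leaving 6,000/10,000 of the credit: $900 × 6,000/10,000 = $540.
Total: $6,120 + $4,054 + $540 = $10,714.

$10,714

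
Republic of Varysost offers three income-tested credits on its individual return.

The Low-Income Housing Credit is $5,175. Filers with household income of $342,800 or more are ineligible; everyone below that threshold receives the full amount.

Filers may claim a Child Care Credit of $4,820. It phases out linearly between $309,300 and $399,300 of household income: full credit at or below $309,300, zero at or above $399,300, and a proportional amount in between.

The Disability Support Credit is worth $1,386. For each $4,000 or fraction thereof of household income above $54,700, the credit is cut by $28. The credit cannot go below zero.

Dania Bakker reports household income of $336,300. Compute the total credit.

Low-Income Housing Credit: $336,300 is below the $342,800 cutoff, so the full $5,175 applies.
Child Care Credit: $336,300 is $27,000 into a $90,000 phase-out range, leaving 63,000/90,000 of the credit: $4,820 × 63,000/90,000 = $3,374.
Disability Support Credit: income exceeds $54,700 by $281,600 → 71 increments × $28 = $1,988 ≥ base, so the credit is $0.
Total: $5,175 + $3,374 + $0 = $8,549.

$8,549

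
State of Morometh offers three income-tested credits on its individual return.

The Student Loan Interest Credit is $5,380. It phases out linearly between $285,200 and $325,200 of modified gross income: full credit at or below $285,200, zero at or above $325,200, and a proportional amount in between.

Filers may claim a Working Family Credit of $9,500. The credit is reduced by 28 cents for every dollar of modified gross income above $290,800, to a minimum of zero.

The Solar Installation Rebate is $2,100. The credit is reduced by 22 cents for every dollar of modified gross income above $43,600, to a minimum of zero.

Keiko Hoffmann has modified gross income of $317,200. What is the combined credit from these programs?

Student Loan Interest Credit: $317,200 is $32,000 into a $40,000 phase-out range, leaving 8,000/40,000 of the credit: $5,380 × 8,000/40,000 = $1,076.
Working Family Credit: 28% of the $26,400 excess over $290,800 is $7,392; credit = $9,500 − $7,392 = $2,108.
Solar Installation Rebate: 22% of the $273,600 excess over $43,600 is $60,192 ≥ base, so the credit is $0.
Total: $1,076 + $2,108 + $0 = $3,184.

$3,184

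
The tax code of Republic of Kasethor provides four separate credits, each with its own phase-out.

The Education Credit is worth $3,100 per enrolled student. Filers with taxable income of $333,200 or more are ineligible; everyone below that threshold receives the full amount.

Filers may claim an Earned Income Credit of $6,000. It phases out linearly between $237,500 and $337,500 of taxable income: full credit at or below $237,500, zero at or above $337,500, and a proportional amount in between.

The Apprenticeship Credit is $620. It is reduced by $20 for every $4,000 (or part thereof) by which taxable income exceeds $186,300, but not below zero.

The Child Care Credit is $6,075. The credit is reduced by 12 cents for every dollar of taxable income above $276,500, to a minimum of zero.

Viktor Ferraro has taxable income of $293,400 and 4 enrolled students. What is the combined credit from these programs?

Education Credit: base = 4 × $3,100 = $12,400. $293,400 is below the $333,200 cutoff, so the full $12,400 applies.
Earned Income Credit: $293,400 is $55,900 into a $100,000 phase-out range, leaving 44,100/100,000 of the credit: $6,000 × 44,100/100,000 = $2,646.
Apprenticeship Credit: income exceeds $186,300 by $107,100, which is 27 full-or-partial $4,000 increments; reduction = 27 × $20 = $540, leaving $80.
Child Care Credit: 12% of the $16,900 excess over $276,500 is $2,028; credit = $6,075 − $2,028 = $4,047.
Total: $12,400 + $2,646 + $80 + $4,047 = $19,173.

$19,173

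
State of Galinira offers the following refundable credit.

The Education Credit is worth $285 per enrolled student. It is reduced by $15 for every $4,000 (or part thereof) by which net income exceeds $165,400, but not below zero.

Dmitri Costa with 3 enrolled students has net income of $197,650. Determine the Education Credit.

$720

Education Credit: base = 3 × $285 = $855. income exceeds $165,400 by $32,250, which is 9 full-or-partial $4,000 increments; reduction = 9 × $15 = $135, leaving $720.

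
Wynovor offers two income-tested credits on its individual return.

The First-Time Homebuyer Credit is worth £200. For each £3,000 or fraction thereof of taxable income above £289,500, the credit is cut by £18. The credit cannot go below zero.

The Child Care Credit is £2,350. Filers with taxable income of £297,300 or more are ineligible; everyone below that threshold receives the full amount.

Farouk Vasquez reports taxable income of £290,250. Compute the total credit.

First-Time Homebuyer Credit: income exceeds £289,500 by £750, which is 1 full-or-partial £3,000 increment; reduction = 1 × £18 = £18, leaving £182.
Child Care Credit: £290,250 is below the £297,300 cutoff, so the full £2,350 applies.
Total: £182 + £2,350 = £2,532.

£2,532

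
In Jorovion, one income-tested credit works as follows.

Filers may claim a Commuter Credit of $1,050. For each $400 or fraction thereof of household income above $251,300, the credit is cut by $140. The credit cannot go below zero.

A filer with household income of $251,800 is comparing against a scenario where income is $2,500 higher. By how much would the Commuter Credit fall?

At $251,800 — income exceeds $251,300 by $500, which is 2 full-or-partial $400 increments; reduction = 2 × $140 = $280, leaving $770.
At $254,300 — income exceeds $251,300 by $3,000 → 8 increments × $140 = $1,120 ≥ base, so the credit is $0.
Lost: $770 − $0 = $770.

$770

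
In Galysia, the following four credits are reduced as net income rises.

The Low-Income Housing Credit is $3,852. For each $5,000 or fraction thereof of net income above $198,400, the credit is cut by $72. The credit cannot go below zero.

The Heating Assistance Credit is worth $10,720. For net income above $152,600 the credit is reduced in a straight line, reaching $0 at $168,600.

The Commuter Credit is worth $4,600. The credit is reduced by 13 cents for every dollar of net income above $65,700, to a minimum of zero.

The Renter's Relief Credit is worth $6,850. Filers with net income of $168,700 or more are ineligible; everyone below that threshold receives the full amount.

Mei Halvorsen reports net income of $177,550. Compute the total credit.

Low-Income Housing Credit: $177,550 is at or below the $198,400 threshold, so the full $3,852 applies.
Heating Assistance Credit: $177,550 is at or above $168,600, so the credit is $0.
Commuter Credit: 13% of the $111,850 excess over $65,700 is $14,540.50 ≥ base, so the credit is $0.
Renter's Relief Credit: $177,550 meets or exceeds the $168,700 cutoff, so the credit is $0.
Total: $3,852 + $0 + $0 + $0 = $3,852.

$3,852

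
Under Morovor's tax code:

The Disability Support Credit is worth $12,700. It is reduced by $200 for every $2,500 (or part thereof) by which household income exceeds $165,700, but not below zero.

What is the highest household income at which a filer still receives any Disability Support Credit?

$323,200

After 63 increments the reduction is 63 × $200 = $12,600, leaving $100; one more increment wipes it out. Increment 63 ends at excess 63 × $2,500 = $157,500, so the highest qualifying income is $165,700 + $157,500 = $323,200.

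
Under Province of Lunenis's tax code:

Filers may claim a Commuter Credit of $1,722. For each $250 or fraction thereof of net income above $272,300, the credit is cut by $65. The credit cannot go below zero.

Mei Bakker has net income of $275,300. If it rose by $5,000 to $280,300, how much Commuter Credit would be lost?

$942

At $275,300 — income exceeds $272,300 by $3,000, which is 12 full-or-partial $250 increments; reduction = 12 × $65 = $780, leaving $942.
At $280,300 — income exceeds $272,300 by $8,000 → 32 increments × $65 = $2,080 ≥ base, so the credit is $0.
Lost: $942 − $0 = $942.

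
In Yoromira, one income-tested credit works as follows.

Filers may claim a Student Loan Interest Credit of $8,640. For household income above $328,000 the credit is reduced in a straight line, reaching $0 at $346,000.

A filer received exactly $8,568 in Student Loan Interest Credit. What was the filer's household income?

$328,150

$8,568 is 8,568/8,640 of the full $8,640, so 72/8,640 of the $18,000 range has been used: income = $328,000 + $18,000 × 72/8,640 = $328,150.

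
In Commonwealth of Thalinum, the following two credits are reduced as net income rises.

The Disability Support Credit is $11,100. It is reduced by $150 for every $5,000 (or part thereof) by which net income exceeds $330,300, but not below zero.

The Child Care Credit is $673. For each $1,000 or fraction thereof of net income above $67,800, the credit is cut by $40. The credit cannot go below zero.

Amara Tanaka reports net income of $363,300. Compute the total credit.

$10,050

Disability Support Credit: income exceeds $330,300 by $33,000, which is 7 full-or-partial $5,000 increments; reduction = 7 × $150 = $1,050, leaving $10,050.
Child Care Credit: income exceeds $67,800 by $295,500 → 296 increments × $40 = $11,840 ≥ base, so the credit is $0.
Total: $10,050 + $0 = $10,050.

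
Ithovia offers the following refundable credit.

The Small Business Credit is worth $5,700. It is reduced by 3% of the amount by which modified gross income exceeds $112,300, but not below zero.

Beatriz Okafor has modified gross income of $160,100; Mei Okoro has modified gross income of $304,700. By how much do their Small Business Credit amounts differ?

Beatriz ($160,100): Small Business Credit: 3% of the $47,800 excess over $112,300 is $1,434; credit = $5,700 − $1,434 = $4,266.
Mei ($304,700): Small Business Credit: 3% of the $192,400 excess over $112,300 is $5,772 ≥ base, so the credit is $0.
Difference: |$4,266 − $0| = $4,266.

$4,266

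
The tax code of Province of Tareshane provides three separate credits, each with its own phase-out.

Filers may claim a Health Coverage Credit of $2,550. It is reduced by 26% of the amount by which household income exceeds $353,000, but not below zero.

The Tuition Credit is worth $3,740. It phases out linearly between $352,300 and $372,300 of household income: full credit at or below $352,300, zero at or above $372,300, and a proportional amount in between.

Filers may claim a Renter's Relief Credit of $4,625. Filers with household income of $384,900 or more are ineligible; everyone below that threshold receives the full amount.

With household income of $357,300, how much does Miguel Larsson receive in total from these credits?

$8,862

Health Coverage Credit: 26% of the $4,300 excess over $353,000 is $1,118; credit = $2,550 − $1,118 = $1,432.
Tuition Credit: $357,300 is $5,000 into a $20,000 phase-out range, leaving 15,000/20,000 of the credit: $3,740 × 15,000/20,000 = $2,805.
Renter's Relief Credit: $357,300 is below the $384,900 cutoff, so the full $4,625 applies.
Total: $1,432 + $2,805 + $4,625 = $8,862.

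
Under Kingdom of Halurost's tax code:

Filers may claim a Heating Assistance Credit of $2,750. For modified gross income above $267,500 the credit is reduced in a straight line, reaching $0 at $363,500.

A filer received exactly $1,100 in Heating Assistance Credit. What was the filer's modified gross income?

$1,100 is 1,100/2,750 of the full $2,750, so 1,650/2,750 of the $96,000 range has been used: income = $267,500 + $96,000 × 1,650/2,750 = $325,100.

$325,100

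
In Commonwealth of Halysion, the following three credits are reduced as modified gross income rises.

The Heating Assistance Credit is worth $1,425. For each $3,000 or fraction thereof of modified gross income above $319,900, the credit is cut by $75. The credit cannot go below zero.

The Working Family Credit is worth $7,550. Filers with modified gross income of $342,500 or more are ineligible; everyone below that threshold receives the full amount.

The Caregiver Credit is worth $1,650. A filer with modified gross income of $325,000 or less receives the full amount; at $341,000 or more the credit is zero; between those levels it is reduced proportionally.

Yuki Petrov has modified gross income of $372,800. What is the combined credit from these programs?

Heating Assistance Credit: income exceeds $319,900 by $52,900, which is 18 full-or-partial $3,000 increments; reduction = 18 × $75 = $1,350, leaving $75.
Working Family Credit: $372,800 meets or exceeds the $342,500 cutoff, so the credit is $0.
Caregiver Credit: $372,800 is at or above $341,000, so the credit is $0.
Total: $75 + $0 + $0 = $75.

$75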